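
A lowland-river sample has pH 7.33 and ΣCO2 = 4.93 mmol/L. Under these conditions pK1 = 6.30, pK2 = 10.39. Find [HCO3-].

α₁ = 1 / (1 + [H⁺]/K1 + K2/[H⁺]) = 1 / (1 + 10^-1.03 + 10^-3.06)
   = 1 / (1 + 0.093325 + 0.00087096) = 1/1.0942 = 0.9139
[HCO3⁻] = α₁ × DIC = 0.9139 × 4.93 = 4.51 mmol/L

[HCO3⁻] = 4.51 mmol/L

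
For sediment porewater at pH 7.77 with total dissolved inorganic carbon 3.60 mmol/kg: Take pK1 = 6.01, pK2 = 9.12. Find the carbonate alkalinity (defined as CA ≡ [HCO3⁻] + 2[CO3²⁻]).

CA = [HCO3⁻] + 2[CO3²⁻] = (α₁ + 2α₂)·DIC
At pH 7.77: [H⁺]/K1 = 10^-1.76 = 0.017378, K2/[H⁺] = 10^-1.35 = 0.044668
α₁ = 1/(1 + 0.017378 + 0.044668) = 1/1.0620 = 0.9416; α₂ = α₁·K2/[H⁺] = 0.04206
α₁ + 2α₂ = 1.0257
CA = 1.0257 × 3.60 = 3.69 mmol/kg

CA = 3.69 mmol/kg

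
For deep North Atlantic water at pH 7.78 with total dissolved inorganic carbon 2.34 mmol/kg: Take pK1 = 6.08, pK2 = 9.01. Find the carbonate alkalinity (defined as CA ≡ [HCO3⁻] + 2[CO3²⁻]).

CA = [HCO3⁻] + 2[CO3²⁻] = (α₁ + 2α₂)·DIC
At pH 7.78: [H⁺]/K1 = 10^-1.70 = 0.019953, K2/[H⁺] = 10^-1.23 = 0.058884
α₁ = 1/(1 + 0.019953 + 0.058884) = 1/1.0788 = 0.9269; α₂ = α₁·K2/[H⁺] = 0.05458
α₁ + 2α₂ = 1.0361
CA = 1.0361 × 2.34 = 2.42 mmol/kg

CA = 2.42 mmol/kg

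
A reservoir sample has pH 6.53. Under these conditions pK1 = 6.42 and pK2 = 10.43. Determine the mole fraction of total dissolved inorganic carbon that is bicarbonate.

α₁ = 0.563

α₁ = 1 / (1 + [H⁺]/K1 + K2/[H⁺]) = 1 / (1 + 10^-0.11 + 10^-3.90)
   = 1 / (1 + 0.77625 + 0.00012589) = 1/1.7764 = 0.5629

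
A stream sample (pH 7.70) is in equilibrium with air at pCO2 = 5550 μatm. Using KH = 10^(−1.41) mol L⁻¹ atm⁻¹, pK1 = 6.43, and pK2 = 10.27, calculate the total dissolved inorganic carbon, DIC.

[CO2*] = KH · pCO2 = 10^(−1.41) × 5550×10^-6 = 2.159×10^-4 mol/L
α₀ = 1/(1 + K1/[H⁺] + K1K2/[H⁺]²) = 1/(1 + 10^+1.27 + 10^-1.30) = 0.05084
DIC = [CO2*]/α₀ = 2.159×10^-4 / 0.05084 = 4.25 mmol/L

DIC = 4.25 mmol/L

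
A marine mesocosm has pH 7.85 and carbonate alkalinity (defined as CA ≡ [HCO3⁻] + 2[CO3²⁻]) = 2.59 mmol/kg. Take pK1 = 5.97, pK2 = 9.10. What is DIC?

DIC = 2.49 mmol/kg

CA = [HCO3⁻] + 2[CO3²⁻] = (α₁ + 2α₂)·DIC
At pH 7.85: [H⁺]/K1 = 10^-1.88 = 0.013183, K2/[H⁺] = 10^-1.25 = 0.056234
α₁ = 1/(1 + 0.013183 + 0.056234) = 1/1.0694 = 0.9351; α₂ = α₁·K2/[H⁺] = 0.05258
α₁ + 2α₂ = 1.0403
DIC = CA / (α₁ + 2α₂) = 2.59 / 1.0403 = 2.49 mmol/kg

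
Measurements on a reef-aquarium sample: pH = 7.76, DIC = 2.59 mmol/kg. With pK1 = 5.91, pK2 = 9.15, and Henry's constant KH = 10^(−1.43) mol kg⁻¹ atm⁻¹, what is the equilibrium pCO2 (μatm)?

pCO2 = 933 μatm

α₀ = 1 / (1 + K1/[H⁺] + K1K2/[H⁺]²) = 1 / (1 + 10^+1.85 + 10^+0.46)
   = 1 / (1 + 70.795 + 2.8840) = 1/74.679 = 0.01339
[CO2*] = α₀ × DIC = 0.01339 × 2.59 = 0.03468 mmol/kg
pCO2 = [CO2*]/KH = 3.468×10^-5 / 3.715×10^-2 = 933 μatm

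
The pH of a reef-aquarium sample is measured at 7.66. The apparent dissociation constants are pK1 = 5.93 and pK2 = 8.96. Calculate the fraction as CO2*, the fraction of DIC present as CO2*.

α₀ = 0.0174

α₀ = 1 / (1 + K1/[H⁺] + K1K2/[H⁺]²) = 1 / (1 + 10^+1.73 + 10^+0.43)
   = 1 / (1 + 53.703 + 2.6915) = 1/57.395 = 0.01742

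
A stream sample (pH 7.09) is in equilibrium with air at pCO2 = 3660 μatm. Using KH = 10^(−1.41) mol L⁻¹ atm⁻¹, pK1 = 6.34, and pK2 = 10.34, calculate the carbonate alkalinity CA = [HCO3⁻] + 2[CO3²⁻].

[CO2*] = KH · pCO2 = 10^(−1.41) × 3660×10^-6 = 1.424×10^-4 mol/L
α₀ = 1/(1 + K1/[H⁺] + K1K2/[H⁺]²) = 1/(1 + 10^+0.75 + 10^-2.50) = 0.1509
DIC = [CO2*]/α₀ = 1.424×10^-4 / 0.1509 = 0.9436 mmol/L
CA = (α₁ + 2α₂)·DIC = (0.8486 + 2×0.0004772) × 0.9436 = 0.802 mmol/L

CA = 0.802 mmol/L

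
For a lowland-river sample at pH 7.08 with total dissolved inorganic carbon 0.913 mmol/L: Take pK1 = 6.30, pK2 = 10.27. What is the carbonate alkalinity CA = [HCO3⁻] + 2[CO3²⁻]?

CA = 0.784 mmol/L

CA = [HCO3⁻] + 2[CO3²⁻] = (α₁ + 2α₂)·DIC
At pH 7.08: [H⁺]/K1 = 10^-0.78 = 0.16596, K2/[H⁺] = 10^-3.19 = 0.00064565
α₁ = 1/(1 + 0.16596 + 0.00064565) = 1/1.1666 = 0.8572; α₂ = α₁·K2/[H⁺] = 0.0005534
α₁ + 2α₂ = 0.8583
CA = 0.8583 × 0.913 = 0.784 mmol/L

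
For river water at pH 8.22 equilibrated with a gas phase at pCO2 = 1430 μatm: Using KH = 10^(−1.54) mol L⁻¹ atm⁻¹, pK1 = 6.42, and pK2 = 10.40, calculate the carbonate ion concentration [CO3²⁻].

[CO2*] = KH · pCO2 = 10^(−1.54) × 1430×10^-6 = 4.124×10^-5 mol/L
α₀ = 1/(1 + K1/[H⁺] + K1K2/[H⁺]²) = 1/(1 + 10^+1.80 + 10^-0.38) = 0.01550
DIC = [CO2*]/α₀ = 4.124×10^-5 / 0.01550 = 2.661 mmol/L
[CO3²⁻] = α₂·DIC; α₂ = 0.006462, so [CO3²⁻] = 0.006462 × 2.661 = 0.0172 mmol/L = 17.2 μmol/L

[CO3²⁻] = 17.2 μmol/L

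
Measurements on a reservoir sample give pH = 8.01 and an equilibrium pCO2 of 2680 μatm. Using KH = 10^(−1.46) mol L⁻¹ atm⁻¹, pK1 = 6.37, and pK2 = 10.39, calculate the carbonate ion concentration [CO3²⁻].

[CO2*] = KH · pCO2 = 10^(−1.46) × 2680×10^-6 = 9.293×10^-5 mol/L
α₀ = 1/(1 + K1/[H⁺] + K1K2/[H⁺]²) = 1/(1 + 10^+1.64 + 10^-0.74) = 0.02230
DIC = [CO2*]/α₀ = 9.293×10^-5 / 0.02230 = 4.166 mmol/L
[CO3²⁻] = α₂·DIC; α₂ = 0.004059, so [CO3²⁻] = 0.004059 × 4.166 = 0.0169 mmol/L = 16.9 μmol/L

[CO3²⁻] = 16.9 μmol/L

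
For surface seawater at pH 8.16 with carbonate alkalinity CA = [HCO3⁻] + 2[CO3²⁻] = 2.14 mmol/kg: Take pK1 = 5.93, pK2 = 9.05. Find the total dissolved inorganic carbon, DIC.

CA = [HCO3⁻] + 2[CO3²⁻] = (α₁ + 2α₂)·DIC
At pH 8.16: [H⁺]/K1 = 10^-2.23 = 0.0058884, K2/[H⁺] = 10^-0.89 = 0.12882
α₁ = 1/(1 + 0.0058884 + 0.12882) = 1/1.1347 = 0.8813; α₂ = α₁·K2/[H⁺] = 0.1135
α₁ + 2α₂ = 1.1083
DIC = CA / (α₁ + 2α₂) = 2.14 / 1.1083 = 1.93 mmol/kg

DIC = 1.93 mmol/kg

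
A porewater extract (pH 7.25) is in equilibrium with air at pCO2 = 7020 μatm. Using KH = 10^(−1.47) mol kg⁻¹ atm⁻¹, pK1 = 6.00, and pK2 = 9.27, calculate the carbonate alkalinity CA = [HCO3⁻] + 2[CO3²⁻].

[CO2*] = KH · pCO2 = 10^(−1.47) × 7020×10^-6 = 2.379×10^-4 mol/kg
α₀ = 1/(1 + K1/[H⁺] + K1K2/[H⁺]²) = 1/(1 + 10^+1.25 + 10^-0.77) = 0.05276
DIC = [CO2*]/α₀ = 2.379×10^-4 / 0.05276 = 4.508 mmol/kg
CA = (α₁ + 2α₂)·DIC = (0.9383 + 2×0.008960) × 4.508 = 4.31 mmol/kg

CA = 4.31 mmol/kg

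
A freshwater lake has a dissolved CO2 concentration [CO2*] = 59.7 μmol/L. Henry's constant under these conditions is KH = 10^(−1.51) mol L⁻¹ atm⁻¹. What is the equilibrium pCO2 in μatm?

KH = 10^(−1.51) = 3.090×10^-2 mol L⁻¹ atm⁻¹
pCO2 = [CO2*]/KH = 59.7×10^-6 / 3.090×10^-2 = 1.93×10^-3 atm = 1930 μatm

pCO2 = 1930 μatm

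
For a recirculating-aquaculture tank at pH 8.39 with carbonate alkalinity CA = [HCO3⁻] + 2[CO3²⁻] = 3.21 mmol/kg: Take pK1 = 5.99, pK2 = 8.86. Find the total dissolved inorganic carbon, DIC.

DIC = 2.57 mmol/kg

CA = [HCO3⁻] + 2[CO3²⁻] = (α₁ + 2α₂)·DIC
At pH 8.39: [H⁺]/K1 = 10^-2.40 = 0.0039811, K2/[H⁺] = 10^-0.47 = 0.33884
α₁ = 1/(1 + 0.0039811 + 0.33884) = 1/1.3428 = 0.7447; α₂ = α₁·K2/[H⁺] = 0.2523
α₁ + 2α₂ = 1.2494
DIC = CA / (α₁ + 2α₂) = 3.21 / 1.2494 = 2.57 mmol/kg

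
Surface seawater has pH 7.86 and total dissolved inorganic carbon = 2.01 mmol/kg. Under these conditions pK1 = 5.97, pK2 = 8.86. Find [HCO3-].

α₁ = 1 / (1 + [H⁺]/K1 + K2/[H⁺]) = 1 / (1 + 10^-1.89 + 10^-1.00)
   = 1 / (1 + 0.012882 + 0.10000) = 1/1.1129 = 0.8986
[HCO3⁻] = α₁ × DIC = 0.8986 × 2.01 = 1.81 mmol/kg

[HCO3⁻] = 1.81 mmol/kg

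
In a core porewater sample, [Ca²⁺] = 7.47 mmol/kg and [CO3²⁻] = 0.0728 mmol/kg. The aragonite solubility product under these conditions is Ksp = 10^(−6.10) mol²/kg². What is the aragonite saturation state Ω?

Ksp = 10^(−6.10) = 7.943×10^-7
Ω = [Ca²⁺][CO3²⁻]/Ksp = (7.47×10^-3)(0.0728×10^-3) / 7.943×10^-7 = 0.685

Ω = 0.685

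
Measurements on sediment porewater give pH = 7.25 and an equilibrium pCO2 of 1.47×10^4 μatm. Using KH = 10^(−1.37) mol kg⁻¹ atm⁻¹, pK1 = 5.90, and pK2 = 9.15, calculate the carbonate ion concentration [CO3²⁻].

[CO3²⁻] = 0.177 mmol/kg

[CO2*] = KH · pCO2 = 10^(−1.37) × 1.47×10^4×10^-6 = 6.271×10^-4 mol/kg
α₀ = 1/(1 + K1/[H⁺] + K1K2/[H⁺]²) = 1/(1 + 10^+1.35 + 10^-0.55) = 0.04225
DIC = [CO2*]/α₀ = 6.271×10^-4 / 0.04225 = 14.84 mmol/kg
[CO3²⁻] = α₂·DIC; α₂ = 0.01191, so [CO3²⁻] = 0.01191 × 14.84 = 0.177 mmol/kg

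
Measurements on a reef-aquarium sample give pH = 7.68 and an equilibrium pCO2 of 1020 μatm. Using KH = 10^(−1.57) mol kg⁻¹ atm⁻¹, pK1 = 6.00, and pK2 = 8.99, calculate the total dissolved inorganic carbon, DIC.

DIC = 1.41 mmol/kg

[CO2*] = KH · pCO2 = 10^(−1.57) × 1020×10^-6 = 2.745×10^-5 mol/kg
α₀ = 1/(1 + K1/[H⁺] + K1K2/[H⁺]²) = 1/(1 + 10^+1.68 + 10^+0.37) = 0.01953
DIC = [CO2*]/α₀ = 2.745×10^-5 / 0.01953 = 1.41 mmol/kg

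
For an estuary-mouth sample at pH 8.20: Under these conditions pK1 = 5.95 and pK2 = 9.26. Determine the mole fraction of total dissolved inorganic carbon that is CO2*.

α₀ = 0.00515

α₀ = 1 / (1 + K1/[H⁺] + K1K2/[H⁺]²) = 1 / (1 + 10^+2.25 + 10^+1.19)
   = 1 / (1 + 177.83 + 15.488) = 1/194.32 = 0.005146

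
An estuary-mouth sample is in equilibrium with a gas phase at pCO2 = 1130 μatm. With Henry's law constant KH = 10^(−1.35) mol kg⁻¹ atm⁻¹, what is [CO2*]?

[CO2*] = 50.5 μmol/kg

KH = 10^(−1.35) = 4.467×10^-2 mol kg⁻¹ atm⁻¹
[CO2*] = KH · pCO2 = 4.467×10^-2 × 1130×10^-6 atm = 5.05×10^-5 mol/kg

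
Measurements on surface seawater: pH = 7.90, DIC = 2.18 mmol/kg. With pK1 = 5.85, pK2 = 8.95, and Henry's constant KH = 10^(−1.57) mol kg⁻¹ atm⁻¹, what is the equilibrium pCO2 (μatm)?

pCO2 = 657 μatm

α₀ = 1 / (1 + K1/[H⁺] + K1K2/[H⁺]²) = 1 / (1 + 10^+2.05 + 10^+1.00)
   = 1 / (1 + 112.20 + 10.000) = 1/123.20 = 0.008117
[CO2*] = α₀ × DIC = 0.008117 × 2.18 = 0.01769 mmol/kg = 17.69 μmol/kg
pCO2 = [CO2*]/KH = 1.769×10^-5 / 2.692×10^-2 = 657 μatm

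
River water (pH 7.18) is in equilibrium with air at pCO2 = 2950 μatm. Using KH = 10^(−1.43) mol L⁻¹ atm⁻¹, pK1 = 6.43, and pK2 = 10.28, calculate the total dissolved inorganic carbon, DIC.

DIC = 0.726 mmol/L

[CO2*] = KH · pCO2 = 10^(−1.43) × 2950×10^-6 = 1.096×10^-4 mol/L
α₀ = 1/(1 + K1/[H⁺] + K1K2/[H⁺]²) = 1/(1 + 10^+0.75 + 10^-2.35) = 0.1509
DIC = [CO2*]/α₀ = 1.096×10^-4 / 0.1509 = 0.726 mmol/L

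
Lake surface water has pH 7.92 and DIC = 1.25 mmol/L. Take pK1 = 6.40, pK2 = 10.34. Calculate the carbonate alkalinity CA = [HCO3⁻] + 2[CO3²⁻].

CA = [HCO3⁻] + 2[CO3²⁻] = (α₁ + 2α₂)·DIC
At pH 7.92: [H⁺]/K1 = 10^-1.52 = 0.030200, K2/[H⁺] = 10^-2.42 = 0.0038019
α₁ = 1/(1 + 0.030200 + 0.0038019) = 1/1.0340 = 0.9671; α₂ = α₁·K2/[H⁺] = 0.003677
α₁ + 2α₂ = 0.9745
CA = 0.9745 × 1.25 = 1.22 mmol/L

CA = 1.22 mmol/L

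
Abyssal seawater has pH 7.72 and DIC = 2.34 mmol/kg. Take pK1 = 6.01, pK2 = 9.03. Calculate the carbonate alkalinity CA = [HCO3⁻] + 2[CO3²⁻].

CA = 2.40 mmol/kg

CA = [HCO3⁻] + 2[CO3²⁻] = (α₁ + 2α₂)·DIC
At pH 7.72: [H⁺]/K1 = 10^-1.71 = 0.019498, K2/[H⁺] = 10^-1.31 = 0.048978
α₁ = 1/(1 + 0.019498 + 0.048978) = 1/1.0685 = 0.9359; α₂ = α₁·K2/[H⁺] = 0.04584
α₁ + 2α₂ = 1.0276
CA = 1.0276 × 2.34 = 2.40 mmol/kg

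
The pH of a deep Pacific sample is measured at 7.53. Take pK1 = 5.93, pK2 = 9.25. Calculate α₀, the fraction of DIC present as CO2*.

α₀ = 0.0241

α₀ = 1 / (1 + K1/[H⁺] + K1K2/[H⁺]²) = 1 / (1 + 10^+1.60 + 10^-0.12)
   = 1 / (1 + 39.811 + 0.75858) = 1/41.569 = 0.02406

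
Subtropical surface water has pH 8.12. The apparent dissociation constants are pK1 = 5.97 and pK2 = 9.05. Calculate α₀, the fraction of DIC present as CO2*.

α₀ = 0.00630

α₀ = 1 / (1 + K1/[H⁺] + K1K2/[H⁺]²) = 1 / (1 + 10^+2.15 + 10^+1.22)
   = 1 / (1 + 141.25 + 16.596) = 1/158.85 = 0.006295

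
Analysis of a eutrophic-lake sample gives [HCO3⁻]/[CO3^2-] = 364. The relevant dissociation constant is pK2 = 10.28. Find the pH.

From K2 = [H⁺][CO3^2-]/[HCO3⁻]:  pH = pK2 − log₁₀([HCO3⁻]/[CO3^2-])
log₁₀(364) = +2.561
pH = 10.28 − (+2.561) = 7.72

pH = 7.72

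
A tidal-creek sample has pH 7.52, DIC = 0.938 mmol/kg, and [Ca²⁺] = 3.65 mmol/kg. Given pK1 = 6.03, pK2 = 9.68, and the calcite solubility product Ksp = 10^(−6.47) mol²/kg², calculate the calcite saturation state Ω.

α₂ = 1 / (1 + [H⁺]/K2 + [H⁺]²/(K1K2)) = 1 / (1 + 10^+2.16 + 10^+0.67)
   = 1 / (1 + 144.54 + 4.6774) = 1/150.22 = 0.006657
[CO3²⁻] = α₂ × DIC = 0.006657 × 0.938 = 0.006244 mmol/kg = 6.244 μmol/kg
Ksp = 10^(−6.47) = 3.388×10^-7
Ω = [Ca²⁺][CO3²⁻]/Ksp = (3.65×10^-3)(6.244×10^-6) / 3.388×10^-7 = 0.0673

Ω = 0.0673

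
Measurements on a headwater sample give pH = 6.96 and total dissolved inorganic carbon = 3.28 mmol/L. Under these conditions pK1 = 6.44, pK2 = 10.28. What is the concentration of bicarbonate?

α₁ = 1 / (1 + [H⁺]/K1 + K2/[H⁺]) = 1 / (1 + 10^-0.52 + 10^-3.32)
   = 1 / (1 + 0.30200 + 0.00047863) = 1/1.3025 = 0.7678
[HCO3⁻] = α₁ × DIC = 0.7678 × 3.28 = 2.52 mmol/L

[HCO3⁻] = 2.52 mmol/L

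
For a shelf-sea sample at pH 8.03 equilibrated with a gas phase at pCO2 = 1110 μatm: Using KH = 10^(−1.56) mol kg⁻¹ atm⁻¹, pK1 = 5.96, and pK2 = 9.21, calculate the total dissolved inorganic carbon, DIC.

[CO2*] = KH · pCO2 = 10^(−1.56) × 1110×10^-6 = 3.057×10^-5 mol/kg
α₀ = 1/(1 + K1/[H⁺] + K1K2/[H⁺]²) = 1/(1 + 10^+2.07 + 10^+0.89) = 0.007921
DIC = [CO2*]/α₀ = 3.057×10^-5 / 0.007921 = 3.86 mmol/kg

DIC = 3.86 mmol/kg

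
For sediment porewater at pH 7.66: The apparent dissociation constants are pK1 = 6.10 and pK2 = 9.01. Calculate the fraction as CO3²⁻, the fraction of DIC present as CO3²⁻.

α₂ = 1 / (1 + [H⁺]/K2 + [H⁺]²/(K1K2)) = 1 / (1 + 10^+1.35 + 10^-0.21)
   = 1 / (1 + 22.387 + 0.61660) = 1/24.004 = 0.04166

α₂ = 0.0417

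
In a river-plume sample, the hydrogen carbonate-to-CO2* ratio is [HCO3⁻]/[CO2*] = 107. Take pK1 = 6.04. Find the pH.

pH = 8.07

From K1 = [H⁺][HCO3⁻]/[CO2*]:  pH = pK1 + log₁₀([HCO3⁻]/[CO2*])
log₁₀(107) = +2.029
pH = 6.04 + (+2.029) = 8.07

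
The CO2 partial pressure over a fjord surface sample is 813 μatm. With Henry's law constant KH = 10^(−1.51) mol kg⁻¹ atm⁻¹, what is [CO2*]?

KH = 10^(−1.51) = 3.090×10^-2 mol kg⁻¹ atm⁻¹
[CO2*] = KH · pCO2 = 3.090×10^-2 × 813×10^-6 atm = 2.51×10^-5 mol/kg

[CO2*] = 25.1 μmol/kg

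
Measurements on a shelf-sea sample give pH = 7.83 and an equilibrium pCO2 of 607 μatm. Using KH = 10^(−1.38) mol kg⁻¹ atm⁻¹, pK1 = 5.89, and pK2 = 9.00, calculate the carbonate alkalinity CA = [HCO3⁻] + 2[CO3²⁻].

[CO2*] = KH · pCO2 = 10^(−1.38) × 607×10^-6 = 2.530×10^-5 mol/kg
α₀ = 1/(1 + K1/[H⁺] + K1K2/[H⁺]²) = 1/(1 + 10^+1.94 + 10^+0.77) = 0.01064
DIC = [CO2*]/α₀ = 2.530×10^-5 / 0.01064 = 2.378 mmol/kg
CA = (α₁ + 2α₂)·DIC = (0.9267 + 2×0.06265) × 2.378 = 2.50 mmol/kg

CA = 2.50 mmol/kg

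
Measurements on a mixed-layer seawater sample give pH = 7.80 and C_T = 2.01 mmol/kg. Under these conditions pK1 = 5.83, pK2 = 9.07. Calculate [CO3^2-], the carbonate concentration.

[CO3²⁻] = 0.101 mmol/kg

α₂ = 1 / (1 + [H⁺]/K2 + [H⁺]²/(K1K2)) = 1 / (1 + 10^+1.27 + 10^-0.70)
   = 1 / (1 + 18.621 + 0.19953) = 1/19.820 = 0.05045
[CO3²⁻] = α₂ × DIC = 0.05045 × 2.01 = 0.101 mmol/kg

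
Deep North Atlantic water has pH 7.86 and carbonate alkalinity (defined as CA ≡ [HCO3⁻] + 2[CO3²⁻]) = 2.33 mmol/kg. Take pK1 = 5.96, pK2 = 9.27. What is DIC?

DIC = 2.27 mmol/kg

CA = [HCO3⁻] + 2[CO3²⁻] = (α₁ + 2α₂)·DIC
At pH 7.86: [H⁺]/K1 = 10^-1.90 = 0.012589, K2/[H⁺] = 10^-1.41 = 0.038905
α₁ = 1/(1 + 0.012589 + 0.038905) = 1/1.0515 = 0.9510; α₂ = α₁·K2/[H⁺] = 0.03700
α₁ + 2α₂ = 1.0250
DIC = CA / (α₁ + 2α₂) = 2.33 / 1.0250 = 2.27 mmol/kg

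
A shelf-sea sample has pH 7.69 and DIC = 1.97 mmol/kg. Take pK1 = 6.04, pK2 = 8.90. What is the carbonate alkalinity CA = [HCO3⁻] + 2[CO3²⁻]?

CA = [HCO3⁻] + 2[CO3²⁻] = (α₁ + 2α₂)·DIC
At pH 7.69: [H⁺]/K1 = 10^-1.65 = 0.022387, K2/[H⁺] = 10^-1.21 = 0.061660
α₁ = 1/(1 + 0.022387 + 0.061660) = 1/1.0840 = 0.9225; α₂ = α₁·K2/[H⁺] = 0.05688
α₁ + 2α₂ = 1.0362
CA = 1.0362 × 1.97 = 2.04 mmol/kg

CA = 2.04 mmol/kg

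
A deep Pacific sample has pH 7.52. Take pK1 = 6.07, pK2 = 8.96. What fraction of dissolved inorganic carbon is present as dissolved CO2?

α₀ = 0.0331

α₀ = 1 / (1 + K1/[H⁺] + K1K2/[H⁺]²) = 1 / (1 + 10^+1.45 + 10^+0.01)
   = 1 / (1 + 28.184 + 1.0233) = 1/30.207 = 0.03310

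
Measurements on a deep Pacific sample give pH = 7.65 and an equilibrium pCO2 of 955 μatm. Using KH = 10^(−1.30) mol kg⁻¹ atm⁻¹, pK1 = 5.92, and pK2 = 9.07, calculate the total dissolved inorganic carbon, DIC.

DIC = 2.72 mmol/kg

[CO2*] = KH · pCO2 = 10^(−1.30) × 955×10^-6 = 4.786×10^-5 mol/kg
α₀ = 1/(1 + K1/[H⁺] + K1K2/[H⁺]²) = 1/(1 + 10^+1.73 + 10^+0.31) = 0.01762
DIC = [CO2*]/α₀ = 4.786×10^-5 / 0.01762 = 2.72 mmol/kg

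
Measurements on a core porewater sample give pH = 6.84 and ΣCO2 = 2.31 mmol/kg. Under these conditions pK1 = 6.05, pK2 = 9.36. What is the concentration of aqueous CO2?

α₀ = 1 / (1 + K1/[H⁺] + K1K2/[H⁺]²) = 1 / (1 + 10^+0.79 + 10^-1.73)
   = 1 / (1 + 6.1660 + 0.018621) = 1/7.1846 = 0.1392
[CO2*] = α₀ × DIC = 0.1392 × 2.31 = 0.322 mmol/kg

[CO2*] = 0.322 mmol/kg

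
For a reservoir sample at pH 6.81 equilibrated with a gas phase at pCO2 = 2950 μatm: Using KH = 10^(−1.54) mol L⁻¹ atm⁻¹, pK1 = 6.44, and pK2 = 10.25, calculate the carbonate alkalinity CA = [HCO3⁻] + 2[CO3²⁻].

[CO2*] = KH · pCO2 = 10^(−1.54) × 2950×10^-6 = 8.508×10^-5 mol/L
α₀ = 1/(1 + K1/[H⁺] + K1K2/[H⁺]²) = 1/(1 + 10^+0.37 + 10^-3.07) = 0.2989
DIC = [CO2*]/α₀ = 8.508×10^-5 / 0.2989 = 0.2846 mmol/L
CA = (α₁ + 2α₂)·DIC = (0.7008 + 2×0.0002544) × 0.2846 = 0.200 mmol/L

CA = 0.200 mmol/L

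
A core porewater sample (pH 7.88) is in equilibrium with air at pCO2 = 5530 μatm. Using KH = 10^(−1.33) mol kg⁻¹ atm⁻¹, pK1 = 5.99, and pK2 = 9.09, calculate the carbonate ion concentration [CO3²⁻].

[CO3²⁻] = 1.24 mmol/kg

[CO2*] = KH · pCO2 = 10^(−1.33) × 5530×10^-6 = 2.587×10^-4 mol/kg
α₀ = 1/(1 + K1/[H⁺] + K1K2/[H⁺]²) = 1/(1 + 10^+1.89 + 10^+0.68) = 0.01199
DIC = [CO2*]/α₀ = 2.587×10^-4 / 0.01199 = 21.57 mmol/kg
[CO3²⁻] = α₂·DIC; α₂ = 0.05738, so [CO3²⁻] = 0.05738 × 21.57 = 1.24 mmol/kg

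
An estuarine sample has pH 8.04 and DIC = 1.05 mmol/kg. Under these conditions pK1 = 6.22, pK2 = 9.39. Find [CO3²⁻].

[CO3²⁻] = 0.0443 mmol/kg

α₂ = 1 / (1 + [H⁺]/K2 + [H⁺]²/(K1K2)) = 1 / (1 + 10^+1.35 + 10^-0.47)
   = 1 / (1 + 22.387 + 0.33884) = 1/23.726 = 0.04215
[CO3²⁻] = α₂ × DIC = 0.04215 × 1.05 = 0.0443 mmol/kg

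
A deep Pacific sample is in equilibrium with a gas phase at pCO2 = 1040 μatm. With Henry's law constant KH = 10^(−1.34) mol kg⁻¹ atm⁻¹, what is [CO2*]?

[CO2*] = 47.5 μmol/kg

KH = 10^(−1.34) = 4.571×10^-2 mol kg⁻¹ atm⁻¹
[CO2*] = KH · pCO2 = 4.571×10^-2 × 1040×10^-6 atm = 4.75×10^-5 mol/kg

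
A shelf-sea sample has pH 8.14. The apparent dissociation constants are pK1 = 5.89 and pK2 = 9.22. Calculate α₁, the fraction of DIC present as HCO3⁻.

α₁ = 1 / (1 + [H⁺]/K1 + K2/[H⁺]) = 1 / (1 + 10^-2.25 + 10^-1.08)
   = 1 / (1 + 0.0056234 + 0.083176) = 1/1.0888 = 0.9184

α₁ = 0.918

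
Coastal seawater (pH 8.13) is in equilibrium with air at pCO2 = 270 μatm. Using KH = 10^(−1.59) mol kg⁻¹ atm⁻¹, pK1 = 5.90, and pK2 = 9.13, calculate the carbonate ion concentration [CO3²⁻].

[CO3²⁻] = 0.118 mmol/kg

[CO2*] = KH · pCO2 = 10^(−1.59) × 270×10^-6 = 6.940×10^-6 mol/kg
α₀ = 1/(1 + K1/[H⁺] + K1K2/[H⁺]²) = 1/(1 + 10^+2.23 + 10^+1.23) = 0.005325
DIC = [CO2*]/α₀ = 6.940×10^-6 / 0.005325 = 1.303 mmol/kg
[CO3²⁻] = α₂·DIC; α₂ = 0.09043, so [CO3²⁻] = 0.09043 × 1.303 = 0.118 mmol/kg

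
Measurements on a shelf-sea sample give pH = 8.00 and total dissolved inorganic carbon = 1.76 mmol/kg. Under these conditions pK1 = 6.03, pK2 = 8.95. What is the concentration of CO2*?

[CO2*] = 16.8 μmol/kg

α₀ = 1 / (1 + K1/[H⁺] + K1K2/[H⁺]²) = 1 / (1 + 10^+1.97 + 10^+1.02)
   = 1 / (1 + 93.325 + 10.471) = 1/104.80 = 0.009542
[CO2*] = α₀ × DIC = 0.009542 × 1.76 = 0.0168 mmol/kg = 16.8 μmol/kg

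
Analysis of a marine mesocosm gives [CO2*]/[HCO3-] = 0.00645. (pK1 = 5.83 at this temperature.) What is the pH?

From K1 = [H⁺][HCO3-]/[CO2*]:  pH = pK1 − log₁₀([CO2*]/[HCO3-])
log₁₀(0.00645) = -2.190
pH = 5.83 − (-2.190) = 8.02

pH = 8.02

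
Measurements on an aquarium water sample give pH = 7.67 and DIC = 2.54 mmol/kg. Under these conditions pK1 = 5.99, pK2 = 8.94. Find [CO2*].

[CO2*] = 0.0494 mmol/kg

α₀ = 1 / (1 + K1/[H⁺] + K1K2/[H⁺]²) = 1 / (1 + 10^+1.68 + 10^+0.41)
   = 1 / (1 + 47.863 + 2.5704) = 1/51.433 = 0.01944
[CO2*] = α₀ × DIC = 0.01944 × 2.54 = 0.0494 mmol/kg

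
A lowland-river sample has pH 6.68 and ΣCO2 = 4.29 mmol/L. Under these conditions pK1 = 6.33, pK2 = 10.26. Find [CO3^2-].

α₂ = 1 / (1 + [H⁺]/K2 + [H⁺]²/(K1K2)) = 1 / (1 + 10^+3.58 + 10^+3.23)
   = 1 / (1 + 3801.9 + 1698.2) = 1/5501.1 = 0.0001818
[CO3²⁻] = α₂ × DIC = 0.0001818 × 4.29 = 0.000780 mmol/L = 0.780 μmol/L

[CO3²⁻] = 0.780 μmol/L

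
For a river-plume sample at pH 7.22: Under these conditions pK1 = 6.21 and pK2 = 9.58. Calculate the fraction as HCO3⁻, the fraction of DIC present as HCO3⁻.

α₁ = 1 / (1 + [H⁺]/K1 + K2/[H⁺]) = 1 / (1 + 10^-1.01 + 10^-2.36)
   = 1 / (1 + 0.097724 + 0.0043652) = 1/1.1021 = 0.9074

α₁ = 0.907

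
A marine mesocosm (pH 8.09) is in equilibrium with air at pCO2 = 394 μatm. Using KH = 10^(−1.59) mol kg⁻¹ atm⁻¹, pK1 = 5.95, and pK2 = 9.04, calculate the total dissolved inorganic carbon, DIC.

[CO2*] = KH · pCO2 = 10^(−1.59) × 394×10^-6 = 1.013×10^-5 mol/kg
α₀ = 1/(1 + K1/[H⁺] + K1K2/[H⁺]²) = 1/(1 + 10^+2.14 + 10^+1.19) = 0.006471
DIC = [CO2*]/α₀ = 1.013×10^-5 / 0.006471 = 1.56 mmol/kg

DIC = 1.56 mmol/kg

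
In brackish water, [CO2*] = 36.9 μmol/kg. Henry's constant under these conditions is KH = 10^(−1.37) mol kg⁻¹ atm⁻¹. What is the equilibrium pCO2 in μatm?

KH = 10^(−1.37) = 4.266×10^-2 mol kg⁻¹ atm⁻¹
pCO2 = [CO2*]/KH = 36.9×10^-6 / 4.266×10^-2 = 8.65×10^-4 atm = 865 μatm

pCO2 = 865 μatm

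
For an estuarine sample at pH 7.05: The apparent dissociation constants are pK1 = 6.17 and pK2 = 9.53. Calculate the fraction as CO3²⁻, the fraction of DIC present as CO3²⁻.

α₂ = 0.00292

α₂ = 1 / (1 + [H⁺]/K2 + [H⁺]²/(K1K2)) = 1 / (1 + 10^+2.48 + 10^+1.60)
   = 1 / (1 + 302.00 + 39.811) = 1/342.81 = 0.002917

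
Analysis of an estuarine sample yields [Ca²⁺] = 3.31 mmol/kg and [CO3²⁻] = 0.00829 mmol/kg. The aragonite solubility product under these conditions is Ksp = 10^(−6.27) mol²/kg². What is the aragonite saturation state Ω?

Ω = 0.0511

Ksp = 10^(−6.27) = 5.370×10^-7
Ω = [Ca²⁺][CO3²⁻]/Ksp = (3.31×10^-3)(0.00829×10^-3) / 5.370×10^-7 = 0.0511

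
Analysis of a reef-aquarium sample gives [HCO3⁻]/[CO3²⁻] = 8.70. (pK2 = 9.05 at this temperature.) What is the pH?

pH = 8.11

From K2 = [H⁺][CO3²⁻]/[HCO3⁻]:  pH = pK2 − log₁₀([HCO3⁻]/[CO3²⁻])
log₁₀(8.70) = +0.940
pH = 9.05 − (+0.940) = 8.11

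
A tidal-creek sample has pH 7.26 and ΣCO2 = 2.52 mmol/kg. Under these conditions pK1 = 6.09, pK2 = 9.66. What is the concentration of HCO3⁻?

α₁ = 1 / (1 + [H⁺]/K1 + K2/[H⁺]) = 1 / (1 + 10^-1.17 + 10^-2.40)
   = 1 / (1 + 0.067608 + 0.0039811) = 1/1.0716 = 0.9332
[HCO3⁻] = α₁ × DIC = 0.9332 × 2.52 = 2.35 mmol/kg

[HCO3⁻] = 2.35 mmol/kg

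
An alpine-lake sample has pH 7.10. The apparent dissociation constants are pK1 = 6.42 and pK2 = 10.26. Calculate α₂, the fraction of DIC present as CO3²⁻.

α₂ = 1 / (1 + [H⁺]/K2 + [H⁺]²/(K1K2)) = 1 / (1 + 10^+3.16 + 10^+2.48)
   = 1 / (1 + 1445.4 + 302.00) = 1/1748.4 = 0.0005719

α₂ = 0.000572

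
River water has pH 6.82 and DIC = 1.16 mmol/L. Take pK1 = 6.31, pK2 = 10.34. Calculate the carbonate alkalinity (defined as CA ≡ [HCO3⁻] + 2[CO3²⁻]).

CA = [HCO3⁻] + 2[CO3²⁻] = (α₁ + 2α₂)·DIC
At pH 6.82: [H⁺]/K1 = 10^-0.51 = 0.30903, K2/[H⁺] = 10^-3.52 = 0.00030200
α₁ = 1/(1 + 0.30903 + 0.00030200) = 1/1.3093 = 0.7637; α₂ = α₁·K2/[H⁺] = 0.0002306
α₁ + 2α₂ = 0.7642
CA = 0.7642 × 1.16 = 0.886 mmol/L

CA = 0.886 mmol/L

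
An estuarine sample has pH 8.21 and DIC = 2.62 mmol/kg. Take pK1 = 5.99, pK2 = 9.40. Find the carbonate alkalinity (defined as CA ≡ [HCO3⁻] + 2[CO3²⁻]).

CA = [HCO3⁻] + 2[CO3²⁻] = (α₁ + 2α₂)·DIC
At pH 8.21: [H⁺]/K1 = 10^-2.22 = 0.0060256, K2/[H⁺] = 10^-1.19 = 0.064565
α₁ = 1/(1 + 0.0060256 + 0.064565) = 1/1.0706 = 0.9341; α₂ = α₁·K2/[H⁺] = 0.06031
α₁ + 2α₂ = 1.0547
CA = 1.0547 × 2.62 = 2.76 mmol/kg

CA = 2.76 mmol/kg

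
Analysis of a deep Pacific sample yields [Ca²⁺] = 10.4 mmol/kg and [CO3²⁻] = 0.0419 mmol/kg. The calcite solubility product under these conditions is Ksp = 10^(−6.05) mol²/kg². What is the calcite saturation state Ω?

Ksp = 10^(−6.05) = 8.913×10^-7
Ω = [Ca²⁺][CO3²⁻]/Ksp = (10.4×10^-3)(0.0419×10^-3) / 8.913×10^-7 = 0.489

Ω = 0.489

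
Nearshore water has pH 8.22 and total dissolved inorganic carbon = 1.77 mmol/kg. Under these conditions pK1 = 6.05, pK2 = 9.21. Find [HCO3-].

[HCO3⁻] = 1.60 mmol/kg

α₁ = 1 / (1 + [H⁺]/K1 + K2/[H⁺]) = 1 / (1 + 10^-2.17 + 10^-0.99)
   = 1 / (1 + 0.0067608 + 0.10233) = 1/1.1091 = 0.9016
[HCO3⁻] = α₁ × DIC = 0.9016 × 1.77 = 1.60 mmol/kg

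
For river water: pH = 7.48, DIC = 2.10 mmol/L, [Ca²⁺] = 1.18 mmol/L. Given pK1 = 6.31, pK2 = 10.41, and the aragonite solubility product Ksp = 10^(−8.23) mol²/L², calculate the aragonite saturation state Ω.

Ω = 0.463

α₂ = 1 / (1 + [H⁺]/K2 + [H⁺]²/(K1K2)) = 1 / (1 + 10^+2.93 + 10^+1.76)
   = 1 / (1 + 851.14 + 57.544) = 1/909.68 = 0.001099
[CO3²⁻] = α₂ × DIC = 0.001099 × 2.10 = 0.002308 mmol/L = 2.308 μmol/L
Ksp = 10^(−8.23) = 5.888×10^-9
Ω = [Ca²⁺][CO3²⁻]/Ksp = (1.18×10^-3)(2.308×10^-6) / 5.888×10^-9 = 0.463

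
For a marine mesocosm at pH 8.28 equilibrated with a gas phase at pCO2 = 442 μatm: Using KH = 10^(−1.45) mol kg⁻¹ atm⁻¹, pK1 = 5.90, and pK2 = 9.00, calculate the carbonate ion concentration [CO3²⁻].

[CO2*] = KH · pCO2 = 10^(−1.45) × 442×10^-6 = 1.568×10^-5 mol/kg
α₀ = 1/(1 + K1/[H⁺] + K1K2/[H⁺]²) = 1/(1 + 10^+2.38 + 10^+1.66) = 0.003489
DIC = [CO2*]/α₀ = 1.568×10^-5 / 0.003489 = 4.495 mmol/kg
[CO3²⁻] = α₂·DIC; α₂ = 0.1595, so [CO3²⁻] = 0.1595 × 4.495 = 0.717 mmol/kg

[CO3²⁻] = 0.717 mmol/kg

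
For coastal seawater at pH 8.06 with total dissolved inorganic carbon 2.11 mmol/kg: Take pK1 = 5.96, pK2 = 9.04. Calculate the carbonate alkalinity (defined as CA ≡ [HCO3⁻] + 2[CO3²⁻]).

CA = 2.29 mmol/kg

CA = [HCO3⁻] + 2[CO3²⁻] = (α₁ + 2α₂)·DIC
At pH 8.06: [H⁺]/K1 = 10^-2.10 = 0.0079433, K2/[H⁺] = 10^-0.98 = 0.10471
α₁ = 1/(1 + 0.0079433 + 0.10471) = 1/1.1127 = 0.8988; α₂ = α₁·K2/[H⁺] = 0.09411
α₁ + 2α₂ = 1.0870
CA = 1.0870 × 2.11 = 2.29 mmol/kg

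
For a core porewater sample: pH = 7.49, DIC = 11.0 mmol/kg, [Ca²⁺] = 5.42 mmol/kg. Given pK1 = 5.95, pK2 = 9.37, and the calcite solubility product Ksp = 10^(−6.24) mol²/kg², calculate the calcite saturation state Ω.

Ω = 1.31

α₂ = 1 / (1 + [H⁺]/K2 + [H⁺]²/(K1K2)) = 1 / (1 + 10^+1.88 + 10^+0.34)
   = 1 / (1 + 75.858 + 2.1878) = 1/79.046 = 0.01265
[CO3²⁻] = α₂ × DIC = 0.01265 × 11.0 = 0.1392 mmol/kg
Ksp = 10^(−6.24) = 5.754×10^-7
Ω = [Ca²⁺][CO3²⁻]/Ksp = (5.42×10^-3)(1.392×10^-4) / 5.754×10^-7 = 1.31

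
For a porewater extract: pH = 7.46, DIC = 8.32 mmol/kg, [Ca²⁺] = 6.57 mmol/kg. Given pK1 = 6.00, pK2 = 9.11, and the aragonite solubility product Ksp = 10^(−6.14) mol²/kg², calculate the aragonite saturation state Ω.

Ω = 1.60

α₂ = 1 / (1 + [H⁺]/K2 + [H⁺]²/(K1K2)) = 1 / (1 + 10^+1.65 + 10^+0.19)
   = 1 / (1 + 44.668 + 1.5488) = 1/47.217 = 0.02118
[CO3²⁻] = α₂ × DIC = 0.02118 × 8.32 = 0.1762 mmol/kg
Ksp = 10^(−6.14) = 7.244×10^-7
Ω = [Ca²⁺][CO3²⁻]/Ksp = (6.57×10^-3)(1.762×10^-4) / 7.244×10^-7 = 1.60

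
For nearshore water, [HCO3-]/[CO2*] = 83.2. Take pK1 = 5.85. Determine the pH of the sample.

pH = 7.77

From K1 = [H⁺][HCO3-]/[CO2*]:  pH = pK1 + log₁₀([HCO3-]/[CO2*])
log₁₀(83.2) = +1.920
pH = 5.85 + (+1.920) = 7.77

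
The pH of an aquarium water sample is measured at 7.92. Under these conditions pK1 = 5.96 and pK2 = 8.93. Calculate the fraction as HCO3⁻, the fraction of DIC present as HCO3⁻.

α₁ = 0.902

α₁ = 1 / (1 + [H⁺]/K1 + K2/[H⁺]) = 1 / (1 + 10^-1.96 + 10^-1.01)
   = 1 / (1 + 0.010965 + 0.097724) = 1/1.1087 = 0.9020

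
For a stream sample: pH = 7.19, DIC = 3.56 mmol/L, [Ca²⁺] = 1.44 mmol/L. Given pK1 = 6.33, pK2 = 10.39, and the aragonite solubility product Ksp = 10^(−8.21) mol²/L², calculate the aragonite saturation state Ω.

α₂ = 1 / (1 + [H⁺]/K2 + [H⁺]²/(K1K2)) = 1 / (1 + 10^+3.20 + 10^+2.34)
   = 1 / (1 + 1584.9 + 218.78) = 1/1804.7 = 0.0005541
[CO3²⁻] = α₂ × DIC = 0.0005541 × 3.56 = 0.001973 mmol/L = 1.973 μmol/L
Ksp = 10^(−8.21) = 6.166×10^-9
Ω = [Ca²⁺][CO3²⁻]/Ksp = (1.44×10^-3)(1.973×10^-6) / 6.166×10^-9 = 0.461

Ω = 0.461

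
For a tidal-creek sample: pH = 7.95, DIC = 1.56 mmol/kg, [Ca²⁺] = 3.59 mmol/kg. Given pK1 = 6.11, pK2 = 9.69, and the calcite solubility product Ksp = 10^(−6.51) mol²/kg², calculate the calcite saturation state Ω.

α₂ = 1 / (1 + [H⁺]/K2 + [H⁺]²/(K1K2)) = 1 / (1 + 10^+1.74 + 10^-0.10)
   = 1 / (1 + 54.954 + 0.79433) = 1/56.748 = 0.01762
[CO3²⁻] = α₂ × DIC = 0.01762 × 1.56 = 0.02749 mmol/kg
Ksp = 10^(−6.51) = 3.090×10^-7
Ω = [Ca²⁺][CO3²⁻]/Ksp = (3.59×10^-3)(2.749×10^-5) / 3.090×10^-7 = 0.319

Ω = 0.319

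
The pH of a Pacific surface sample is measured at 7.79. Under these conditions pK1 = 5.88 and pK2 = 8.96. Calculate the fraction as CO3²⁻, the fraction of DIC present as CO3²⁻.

α₂ = 1 / (1 + [H⁺]/K2 + [H⁺]²/(K1K2)) = 1 / (1 + 10^+1.17 + 10^-0.74)
   = 1 / (1 + 14.791 + 0.18197) = 1/15.973 = 0.06261

α₂ = 0.0626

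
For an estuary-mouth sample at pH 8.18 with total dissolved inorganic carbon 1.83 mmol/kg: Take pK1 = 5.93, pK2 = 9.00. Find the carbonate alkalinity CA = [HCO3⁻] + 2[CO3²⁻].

CA = [HCO3⁻] + 2[CO3²⁻] = (α₁ + 2α₂)·DIC
At pH 8.18: [H⁺]/K1 = 10^-2.25 = 0.0056234, K2/[H⁺] = 10^-0.82 = 0.15136
α₁ = 1/(1 + 0.0056234 + 0.15136) = 1/1.1570 = 0.8643; α₂ = α₁·K2/[H⁺] = 0.1308
α₁ + 2α₂ = 1.1260
CA = 1.1260 × 1.83 = 2.06 mmol/kg

CA = 2.06 mmol/kg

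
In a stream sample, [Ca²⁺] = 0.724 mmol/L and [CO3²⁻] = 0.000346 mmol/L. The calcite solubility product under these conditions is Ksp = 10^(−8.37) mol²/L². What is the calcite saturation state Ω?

Ksp = 10^(−8.37) = 4.266×10^-9
Ω = [Ca²⁺][CO3²⁻]/Ksp = (0.724×10^-3)(0.000346×10^-3) / 4.266×10^-9 = 0.0587

Ω = 0.0587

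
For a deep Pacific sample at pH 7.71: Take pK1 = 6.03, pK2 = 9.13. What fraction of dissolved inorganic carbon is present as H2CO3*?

α₀ = 1 / (1 + K1/[H⁺] + K1K2/[H⁺]²) = 1 / (1 + 10^+1.68 + 10^+0.26)
   = 1 / (1 + 47.863 + 1.8197) = 1/50.683 = 0.01973

α₀ = 0.0197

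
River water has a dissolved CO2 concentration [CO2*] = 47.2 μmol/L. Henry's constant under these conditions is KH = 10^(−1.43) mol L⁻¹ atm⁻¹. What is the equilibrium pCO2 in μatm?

KH = 10^(−1.43) = 3.715×10^-2 mol L⁻¹ atm⁻¹
pCO2 = [CO2*]/KH = 47.2×10^-6 / 3.715×10^-2 = 1.27×10^-3 atm = 1270 μatm

pCO2 = 1270 μatm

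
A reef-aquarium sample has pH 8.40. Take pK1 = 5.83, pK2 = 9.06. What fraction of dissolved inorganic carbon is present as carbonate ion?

α₂ = 1 / (1 + [H⁺]/K2 + [H⁺]²/(K1K2)) = 1 / (1 + 10^+0.66 + 10^-1.91)
   = 1 / (1 + 4.5709 + 0.012303) = 1/5.5832 = 0.1791

α₂ = 0.179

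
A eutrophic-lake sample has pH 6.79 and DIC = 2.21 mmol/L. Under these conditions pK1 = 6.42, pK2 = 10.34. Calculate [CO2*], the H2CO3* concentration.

[CO2*] = 0.661 mmol/L

α₀ = 1 / (1 + K1/[H⁺] + K1K2/[H⁺]²) = 1 / (1 + 10^+0.37 + 10^-3.18)
   = 1 / (1 + 2.3442 + 0.00066069) = 1/3.3449 = 0.2990
[CO2*] = α₀ × DIC = 0.2990 × 2.21 = 0.661 mmol/L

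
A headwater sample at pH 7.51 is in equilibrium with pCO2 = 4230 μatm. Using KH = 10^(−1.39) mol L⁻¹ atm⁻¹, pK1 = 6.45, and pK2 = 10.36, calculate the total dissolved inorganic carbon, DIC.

DIC = 2.15 mmol/L

[CO2*] = KH · pCO2 = 10^(−1.39) × 4230×10^-6 = 1.723×10^-4 mol/L
α₀ = 1/(1 + K1/[H⁺] + K1K2/[H⁺]²) = 1/(1 + 10^+1.06 + 10^-1.79) = 0.08001
DIC = [CO2*]/α₀ = 1.723×10^-4 / 0.08001 = 2.15 mmol/L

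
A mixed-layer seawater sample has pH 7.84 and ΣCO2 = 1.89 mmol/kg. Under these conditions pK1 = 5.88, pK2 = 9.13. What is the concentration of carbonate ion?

[CO3²⁻] = 0.0913 mmol/kg

α₂ = 1 / (1 + [H⁺]/K2 + [H⁺]²/(K1K2)) = 1 / (1 + 10^+1.29 + 10^-0.67)
   = 1 / (1 + 19.498 + 0.21380) = 1/20.712 = 0.04828
[CO3²⁻] = α₂ × DIC = 0.04828 × 1.89 = 0.0913 mmol/kg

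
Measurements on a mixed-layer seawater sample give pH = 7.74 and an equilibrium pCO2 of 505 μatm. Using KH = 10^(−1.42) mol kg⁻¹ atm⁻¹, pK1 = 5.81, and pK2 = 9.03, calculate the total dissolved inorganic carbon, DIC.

DIC = 1.74 mmol/kg

[CO2*] = KH · pCO2 = 10^(−1.42) × 505×10^-6 = 1.920×10^-5 mol/kg
α₀ = 1/(1 + K1/[H⁺] + K1K2/[H⁺]²) = 1/(1 + 10^+1.93 + 10^+0.64) = 0.01105
DIC = [CO2*]/α₀ = 1.920×10^-5 / 0.01105 = 1.74 mmol/kg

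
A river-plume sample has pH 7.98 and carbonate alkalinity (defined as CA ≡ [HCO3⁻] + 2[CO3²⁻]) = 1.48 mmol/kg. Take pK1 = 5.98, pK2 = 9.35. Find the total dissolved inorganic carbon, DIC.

DIC = 1.44 mmol/kg

CA = [HCO3⁻] + 2[CO3²⁻] = (α₁ + 2α₂)·DIC
At pH 7.98: [H⁺]/K1 = 10^-2.00 = 0.010000, K2/[H⁺] = 10^-1.37 = 0.042658
α₁ = 1/(1 + 0.010000 + 0.042658) = 1/1.0527 = 0.9500; α₂ = α₁·K2/[H⁺] = 0.04052
α₁ + 2α₂ = 1.0310
DIC = CA / (α₁ + 2α₂) = 1.48 / 1.0310 = 1.44 mmol/kg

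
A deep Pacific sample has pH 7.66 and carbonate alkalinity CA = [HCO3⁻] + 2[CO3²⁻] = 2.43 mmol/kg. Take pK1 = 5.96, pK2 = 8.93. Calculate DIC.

DIC = 2.36 mmol/kg

CA = [HCO3⁻] + 2[CO3²⁻] = (α₁ + 2α₂)·DIC
At pH 7.66: [H⁺]/K1 = 10^-1.70 = 0.019953, K2/[H⁺] = 10^-1.27 = 0.053703
α₁ = 1/(1 + 0.019953 + 0.053703) = 1/1.0737 = 0.9314; α₂ = α₁·K2/[H⁺] = 0.05002
α₁ + 2α₂ = 1.0314
DIC = CA / (α₁ + 2α₂) = 2.43 / 1.0314 = 2.36 mmol/kg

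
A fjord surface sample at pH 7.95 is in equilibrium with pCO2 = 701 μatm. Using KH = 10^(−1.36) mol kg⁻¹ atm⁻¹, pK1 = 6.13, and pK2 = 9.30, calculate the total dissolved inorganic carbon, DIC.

[CO2*] = KH · pCO2 = 10^(−1.36) × 701×10^-6 = 3.060×10^-5 mol/kg
α₀ = 1/(1 + K1/[H⁺] + K1K2/[H⁺]²) = 1/(1 + 10^+1.82 + 10^+0.47) = 0.01428
DIC = [CO2*]/α₀ = 3.060×10^-5 / 0.01428 = 2.14 mmol/kg

DIC = 2.14 mmol/kg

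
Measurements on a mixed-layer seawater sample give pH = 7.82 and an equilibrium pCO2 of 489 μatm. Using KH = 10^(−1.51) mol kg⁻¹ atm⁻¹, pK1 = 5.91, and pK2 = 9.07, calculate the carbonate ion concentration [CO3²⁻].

[CO3²⁻] = 0.0691 mmol/kg

[CO2*] = KH · pCO2 = 10^(−1.51) × 489×10^-6 = 1.511×10^-5 mol/kg
α₀ = 1/(1 + K1/[H⁺] + K1K2/[H⁺]²) = 1/(1 + 10^+1.91 + 10^+0.66) = 0.01151
DIC = [CO2*]/α₀ = 1.511×10^-5 / 0.01151 = 1.312 mmol/kg
[CO3²⁻] = α₂·DIC; α₂ = 0.05263, so [CO3²⁻] = 0.05263 × 1.312 = 0.0691 mmol/kg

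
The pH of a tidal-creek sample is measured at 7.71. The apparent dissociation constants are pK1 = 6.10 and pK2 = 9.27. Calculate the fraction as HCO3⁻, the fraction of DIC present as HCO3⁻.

α₁ = 1 / (1 + [H⁺]/K1 + K2/[H⁺]) = 1 / (1 + 10^-1.61 + 10^-1.56)
   = 1 / (1 + 0.024547 + 0.027542) = 1/1.0521 = 0.9505

α₁ = 0.950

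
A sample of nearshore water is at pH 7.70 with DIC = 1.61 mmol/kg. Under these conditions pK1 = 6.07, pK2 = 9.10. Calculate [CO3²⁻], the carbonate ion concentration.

[CO3²⁻] = 0.0603 mmol/kg

α₂ = 1 / (1 + [H⁺]/K2 + [H⁺]²/(K1K2)) = 1 / (1 + 10^+1.40 + 10^-0.23)
   = 1 / (1 + 25.119 + 0.58884) = 1/26.708 = 0.03744
[CO3²⁻] = α₂ × DIC = 0.03744 × 1.61 = 0.0603 mmol/kg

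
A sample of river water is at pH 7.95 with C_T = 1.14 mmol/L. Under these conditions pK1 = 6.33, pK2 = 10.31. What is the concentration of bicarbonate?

α₁ = 1 / (1 + [H⁺]/K1 + K2/[H⁺]) = 1 / (1 + 10^-1.62 + 10^-2.36)
   = 1 / (1 + 0.023988 + 0.0043652) = 1/1.0284 = 0.9724
[HCO3⁻] = α₁ × DIC = 0.9724 × 1.14 = 1.11 mmol/L

[HCO3⁻] = 1.11 mmol/L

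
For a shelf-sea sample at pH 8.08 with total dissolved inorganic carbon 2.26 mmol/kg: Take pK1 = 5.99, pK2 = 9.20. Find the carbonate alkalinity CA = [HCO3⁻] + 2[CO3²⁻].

CA = 2.40 mmol/kg

CA = [HCO3⁻] + 2[CO3²⁻] = (α₁ + 2α₂)·DIC
At pH 8.08: [H⁺]/K1 = 10^-2.09 = 0.0081283, K2/[H⁺] = 10^-1.12 = 0.075858
α₁ = 1/(1 + 0.0081283 + 0.075858) = 1/1.0840 = 0.9225; α₂ = α₁·K2/[H⁺] = 0.06998
α₁ + 2α₂ = 1.0625
CA = 1.0625 × 2.26 = 2.40 mmol/kg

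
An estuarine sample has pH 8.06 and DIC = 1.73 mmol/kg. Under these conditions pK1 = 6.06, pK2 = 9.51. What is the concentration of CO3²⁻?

α₂ = 1 / (1 + [H⁺]/K2 + [H⁺]²/(K1K2)) = 1 / (1 + 10^+1.45 + 10^-0.55)
   = 1 / (1 + 28.184 + 0.28184) = 1/29.466 = 0.03394
[CO3²⁻] = α₂ × DIC = 0.03394 × 1.73 = 0.0587 mmol/kg

[CO3²⁻] = 0.0587 mmol/kg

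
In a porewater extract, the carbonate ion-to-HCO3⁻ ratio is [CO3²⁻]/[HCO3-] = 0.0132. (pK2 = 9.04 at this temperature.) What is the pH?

pH = 7.16

From K2 = [H⁺][CO3²⁻]/[HCO3-]:  pH = pK2 + log₁₀([CO3²⁻]/[HCO3-])
log₁₀(0.0132) = -1.879
pH = 9.04 + (-1.879) = 7.16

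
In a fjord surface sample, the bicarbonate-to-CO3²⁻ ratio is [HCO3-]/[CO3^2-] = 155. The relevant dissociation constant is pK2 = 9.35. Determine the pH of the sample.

From K2 = [H⁺][CO3^2-]/[HCO3-]:  pH = pK2 − log₁₀([HCO3-]/[CO3^2-])
log₁₀(155) = +2.190
pH = 9.35 − (+2.190) = 7.16

pH = 7.16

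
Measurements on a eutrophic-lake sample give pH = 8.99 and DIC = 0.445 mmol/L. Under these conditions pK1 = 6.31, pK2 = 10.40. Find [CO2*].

[CO2*] = 0.893 μmol/L

α₀ = 1 / (1 + K1/[H⁺] + K1K2/[H⁺]²) = 1 / (1 + 10^+2.68 + 10^+1.27)
   = 1 / (1 + 478.63 + 18.621) = 1/498.25 = 0.002007
[CO2*] = α₀ × DIC = 0.002007 × 0.445 = 0.000893 mmol/L = 0.893 μmol/L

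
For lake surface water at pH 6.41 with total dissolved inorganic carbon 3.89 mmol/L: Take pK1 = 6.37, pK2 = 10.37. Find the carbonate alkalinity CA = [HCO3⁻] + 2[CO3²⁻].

CA = [HCO3⁻] + 2[CO3²⁻] = (α₁ + 2α₂)·DIC
At pH 6.41: [H⁺]/K1 = 10^-0.04 = 0.91201, K2/[H⁺] = 10^-3.96 = 0.00010965
α₁ = 1/(1 + 0.91201 + 0.00010965) = 1/1.9121 = 0.5230; α₂ = α₁·K2/[H⁺] = 5.734×10^-5
α₁ + 2α₂ = 0.5231
CA = 0.5231 × 3.89 = 2.03 mmol/L

CA = 2.03 mmol/L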